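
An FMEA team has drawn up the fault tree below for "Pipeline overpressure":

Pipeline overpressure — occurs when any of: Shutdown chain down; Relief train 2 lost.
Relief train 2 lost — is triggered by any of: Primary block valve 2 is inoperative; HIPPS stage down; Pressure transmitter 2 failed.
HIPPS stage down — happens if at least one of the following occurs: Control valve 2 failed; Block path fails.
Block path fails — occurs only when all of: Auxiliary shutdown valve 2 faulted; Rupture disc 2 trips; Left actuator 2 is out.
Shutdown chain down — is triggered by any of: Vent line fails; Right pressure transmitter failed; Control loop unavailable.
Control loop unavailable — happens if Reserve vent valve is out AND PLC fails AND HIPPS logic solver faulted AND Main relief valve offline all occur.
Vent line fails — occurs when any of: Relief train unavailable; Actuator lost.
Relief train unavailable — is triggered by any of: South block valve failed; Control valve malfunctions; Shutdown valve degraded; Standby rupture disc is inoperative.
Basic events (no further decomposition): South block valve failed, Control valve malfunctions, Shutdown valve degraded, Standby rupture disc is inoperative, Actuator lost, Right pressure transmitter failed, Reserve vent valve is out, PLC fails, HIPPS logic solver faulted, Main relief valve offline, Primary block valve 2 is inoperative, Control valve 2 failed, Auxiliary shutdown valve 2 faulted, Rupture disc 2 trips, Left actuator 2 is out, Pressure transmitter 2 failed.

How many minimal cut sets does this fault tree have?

Relief train unavailable [OR]: union of children's cut sets → 4 cut set(s).
Vent line fails [OR]: union of children's cut sets → 5 cut set(s).
Control loop unavailable [AND]: one cut set from each child combined → 1 × 1 × 1 × 1 = 1 cut set(s).
Shutdown chain down [OR]: union of children's cut sets → 7 cut set(s).
Block path fails [AND]: one cut set from each child combined → 1 × 1 × 1 = 1 cut set(s).
HIPPS stage down [OR]: union of children's cut sets → 2 cut set(s).
Relief train 2 lost [OR]: union of children's cut sets → 4 cut set(s).
Pipeline overpressure [OR]: union of children's cut sets → 11 cut set(s).

11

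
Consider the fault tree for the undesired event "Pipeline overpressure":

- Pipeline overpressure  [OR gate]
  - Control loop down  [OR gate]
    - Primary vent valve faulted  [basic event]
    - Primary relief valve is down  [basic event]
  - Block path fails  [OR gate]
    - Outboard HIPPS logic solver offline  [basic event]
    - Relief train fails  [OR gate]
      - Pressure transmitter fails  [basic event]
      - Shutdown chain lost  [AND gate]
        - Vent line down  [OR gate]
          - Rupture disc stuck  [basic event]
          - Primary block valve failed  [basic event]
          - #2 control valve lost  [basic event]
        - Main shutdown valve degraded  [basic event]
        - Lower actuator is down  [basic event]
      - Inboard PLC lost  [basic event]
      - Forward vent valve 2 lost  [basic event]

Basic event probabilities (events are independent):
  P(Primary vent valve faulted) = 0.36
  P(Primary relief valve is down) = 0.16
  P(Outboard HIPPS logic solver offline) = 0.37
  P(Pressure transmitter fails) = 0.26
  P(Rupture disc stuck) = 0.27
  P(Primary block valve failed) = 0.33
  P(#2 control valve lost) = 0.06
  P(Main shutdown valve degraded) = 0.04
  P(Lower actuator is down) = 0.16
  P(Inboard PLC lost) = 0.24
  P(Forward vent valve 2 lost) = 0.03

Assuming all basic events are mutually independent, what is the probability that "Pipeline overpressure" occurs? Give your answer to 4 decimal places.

0.8159

P(Control loop down) [OR] = 1 − (1−0.36) × (1−0.16) = 0.462400
P(Vent line down) [OR] = 1 − (1−0.27) × (1−0.33) × (1−0.06) = 0.540246
P(Shutdown chain lost) [AND] = 0.540246 × 0.04 × 0.16 = 0.003458
P(Relief train fails) [OR] = 1 − (1−0.26) × (1−0.003458) × (1−0.24) × (1−0.03) = 0.456358
P(Block path fails) [OR] = 1 − (1−0.37) × (1−0.456358) = 0.657506
P(Pipeline overpressure) [OR] = 1 − (1−0.462400) × (1−0.657506) = 0.815875
Rounded to 4 decimal places: P(Pipeline overpressure) ≈ 0.8159.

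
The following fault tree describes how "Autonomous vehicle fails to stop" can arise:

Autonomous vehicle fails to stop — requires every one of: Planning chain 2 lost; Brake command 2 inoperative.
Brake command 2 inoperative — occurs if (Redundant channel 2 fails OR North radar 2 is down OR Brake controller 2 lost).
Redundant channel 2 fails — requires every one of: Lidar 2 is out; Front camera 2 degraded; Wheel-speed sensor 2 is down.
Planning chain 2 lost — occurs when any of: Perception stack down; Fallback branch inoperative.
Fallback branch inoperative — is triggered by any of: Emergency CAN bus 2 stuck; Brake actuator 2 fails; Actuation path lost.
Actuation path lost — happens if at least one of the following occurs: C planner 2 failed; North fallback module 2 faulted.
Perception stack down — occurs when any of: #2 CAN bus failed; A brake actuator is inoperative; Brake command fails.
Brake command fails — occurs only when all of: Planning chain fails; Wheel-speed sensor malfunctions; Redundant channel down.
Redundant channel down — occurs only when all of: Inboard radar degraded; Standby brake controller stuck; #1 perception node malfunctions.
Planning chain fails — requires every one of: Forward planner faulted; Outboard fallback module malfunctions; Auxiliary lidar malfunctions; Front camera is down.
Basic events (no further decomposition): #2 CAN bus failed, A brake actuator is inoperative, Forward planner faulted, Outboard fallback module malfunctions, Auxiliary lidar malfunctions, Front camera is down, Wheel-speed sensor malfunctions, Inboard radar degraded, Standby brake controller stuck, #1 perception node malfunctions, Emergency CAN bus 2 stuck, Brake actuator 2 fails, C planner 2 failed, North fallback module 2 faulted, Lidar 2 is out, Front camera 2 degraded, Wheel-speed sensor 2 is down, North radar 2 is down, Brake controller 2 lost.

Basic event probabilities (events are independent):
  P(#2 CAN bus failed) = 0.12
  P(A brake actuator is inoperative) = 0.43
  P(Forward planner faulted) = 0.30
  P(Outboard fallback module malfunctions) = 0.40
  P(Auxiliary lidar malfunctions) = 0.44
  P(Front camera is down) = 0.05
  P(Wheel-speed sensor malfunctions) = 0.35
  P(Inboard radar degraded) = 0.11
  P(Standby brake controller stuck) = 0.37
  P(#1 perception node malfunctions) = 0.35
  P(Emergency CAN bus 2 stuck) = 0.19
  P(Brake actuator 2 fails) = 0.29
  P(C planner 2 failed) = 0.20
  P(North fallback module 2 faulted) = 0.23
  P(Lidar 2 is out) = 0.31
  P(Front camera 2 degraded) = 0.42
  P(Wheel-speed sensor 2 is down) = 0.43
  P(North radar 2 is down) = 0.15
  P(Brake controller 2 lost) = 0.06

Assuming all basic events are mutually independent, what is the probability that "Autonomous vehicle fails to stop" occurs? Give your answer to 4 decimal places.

P(Planning chain fails) [AND] = 0.30 × 0.40 × 0.44 × 0.05 = 0.002640
P(Redundant channel down) [AND] = 0.11 × 0.37 × 0.35 = 0.014245
P(Brake command fails) [AND] = 0.002640 × 0.35 × 0.014245 = 0.000013
P(Perception stack down) [OR] = 1 − (1−0.12) × (1−0.43) × (1−0.000013) = 0.498407
P(Actuation path lost) [OR] = 1 − (1−0.20) × (1−0.23) = 0.384000
P(Fallback branch inoperative) [OR] = 1 − (1−0.19) × (1−0.29) × (1−0.384000) = 0.645738
P(Planning chain 2 lost) [OR] = 1 − (1−0.498407) × (1−0.645738) = 0.822305
P(Redundant channel 2 fails) [AND] = 0.31 × 0.42 × 0.43 = 0.055986
P(Brake command 2 inoperative) [OR] = 1 − (1−0.055986) × (1−0.15) × (1−0.06) = 0.245733
P(Autonomous vehicle fails to stop) [AND] = 0.822305 × 0.245733 = 0.202067
Rounded to 4 decimal places: P(Autonomous vehicle fails to stop) ≈ 0.2021.

0.2021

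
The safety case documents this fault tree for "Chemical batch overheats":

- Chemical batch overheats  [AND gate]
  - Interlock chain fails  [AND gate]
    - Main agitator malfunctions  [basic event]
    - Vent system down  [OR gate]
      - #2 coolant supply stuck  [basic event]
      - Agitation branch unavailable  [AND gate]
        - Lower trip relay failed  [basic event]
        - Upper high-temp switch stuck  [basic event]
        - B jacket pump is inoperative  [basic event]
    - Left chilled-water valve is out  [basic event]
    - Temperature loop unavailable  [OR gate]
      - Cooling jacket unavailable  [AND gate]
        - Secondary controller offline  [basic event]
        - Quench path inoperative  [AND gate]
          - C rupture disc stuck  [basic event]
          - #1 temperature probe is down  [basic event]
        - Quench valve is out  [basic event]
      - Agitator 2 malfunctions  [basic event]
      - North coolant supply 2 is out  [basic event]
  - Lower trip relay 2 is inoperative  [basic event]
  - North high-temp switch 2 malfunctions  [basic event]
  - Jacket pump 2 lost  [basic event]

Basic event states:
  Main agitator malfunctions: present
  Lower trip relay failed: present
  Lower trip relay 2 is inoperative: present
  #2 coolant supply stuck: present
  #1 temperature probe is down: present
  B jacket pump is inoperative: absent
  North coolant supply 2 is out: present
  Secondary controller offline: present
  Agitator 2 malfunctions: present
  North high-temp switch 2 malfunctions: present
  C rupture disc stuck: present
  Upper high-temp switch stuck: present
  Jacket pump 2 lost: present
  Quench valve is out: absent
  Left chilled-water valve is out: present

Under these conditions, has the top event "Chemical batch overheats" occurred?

Yes

Agitation branch unavailable [AND]: Lower trip relay failed=occurs, Upper high-temp switch stuck=occurs, B jacket pump is inoperative=not → not all inputs occur → does not occur.
Vent system down [OR]: #2 coolant supply stuck=occurs, Agitation branch unavailable=not → at least one input occurs → occurs.
Quench path inoperative [AND]: C rupture disc stuck=occurs, #1 temperature probe is down=occurs → all inputs occur → occurs.
Cooling jacket unavailable [AND]: Secondary controller offline=occurs, Quench path inoperative=occurs, Quench valve is out=not → not all inputs occur → does not occur.
Temperature loop unavailable [OR]: Cooling jacket unavailable=not, Agitator 2 malfunctions=occurs, North coolant supply 2 is out=occurs → at least one input occurs → occurs.
Interlock chain fails [AND]: Main agitator malfunctions=occurs, Vent system down=occurs, Left chilled-water valve is out=occurs, Temperature loop unavailable=occurs → all inputs occur → occurs.
Chemical batch overheats [AND]: Interlock chain fails=occurs, Lower trip relay 2 is inoperative=occurs, North high-temp switch 2 malfunctions=occurs, Jacket pump 2 lost=occurs → all inputs occur → occurs.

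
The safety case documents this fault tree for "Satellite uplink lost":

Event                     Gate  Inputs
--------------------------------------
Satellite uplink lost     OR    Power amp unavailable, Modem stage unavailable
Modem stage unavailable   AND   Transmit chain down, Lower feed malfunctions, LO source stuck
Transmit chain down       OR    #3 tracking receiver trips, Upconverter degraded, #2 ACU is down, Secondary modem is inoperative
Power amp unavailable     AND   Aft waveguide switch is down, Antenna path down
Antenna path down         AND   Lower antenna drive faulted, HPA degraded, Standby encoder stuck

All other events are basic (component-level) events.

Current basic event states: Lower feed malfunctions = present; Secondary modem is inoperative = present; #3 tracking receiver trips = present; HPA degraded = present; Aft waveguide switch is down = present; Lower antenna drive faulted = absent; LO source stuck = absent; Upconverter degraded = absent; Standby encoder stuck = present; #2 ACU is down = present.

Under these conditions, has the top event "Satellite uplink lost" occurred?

No

Antenna path down [AND]: Lower antenna drive faulted=not, HPA degraded=occurs, Standby encoder stuck=occurs → not all inputs occur → does not occur.
Power amp unavailable [AND]: Aft waveguide switch is down=occurs, Antenna path down=not → not all inputs occur → does not occur.
Transmit chain down [OR]: #3 tracking receiver trips=occurs, Upconverter degraded=not, #2 ACU is down=occurs, Secondary modem is inoperative=occurs → at least one input occurs → occurs.
Modem stage unavailable [AND]: Transmit chain down=occurs, Lower feed malfunctions=occurs, LO source stuck=not → not all inputs occur → does not occur.
Satellite uplink lost [OR]: Power amp unavailable=not, Modem stage unavailable=not → no input occurs → does not occur.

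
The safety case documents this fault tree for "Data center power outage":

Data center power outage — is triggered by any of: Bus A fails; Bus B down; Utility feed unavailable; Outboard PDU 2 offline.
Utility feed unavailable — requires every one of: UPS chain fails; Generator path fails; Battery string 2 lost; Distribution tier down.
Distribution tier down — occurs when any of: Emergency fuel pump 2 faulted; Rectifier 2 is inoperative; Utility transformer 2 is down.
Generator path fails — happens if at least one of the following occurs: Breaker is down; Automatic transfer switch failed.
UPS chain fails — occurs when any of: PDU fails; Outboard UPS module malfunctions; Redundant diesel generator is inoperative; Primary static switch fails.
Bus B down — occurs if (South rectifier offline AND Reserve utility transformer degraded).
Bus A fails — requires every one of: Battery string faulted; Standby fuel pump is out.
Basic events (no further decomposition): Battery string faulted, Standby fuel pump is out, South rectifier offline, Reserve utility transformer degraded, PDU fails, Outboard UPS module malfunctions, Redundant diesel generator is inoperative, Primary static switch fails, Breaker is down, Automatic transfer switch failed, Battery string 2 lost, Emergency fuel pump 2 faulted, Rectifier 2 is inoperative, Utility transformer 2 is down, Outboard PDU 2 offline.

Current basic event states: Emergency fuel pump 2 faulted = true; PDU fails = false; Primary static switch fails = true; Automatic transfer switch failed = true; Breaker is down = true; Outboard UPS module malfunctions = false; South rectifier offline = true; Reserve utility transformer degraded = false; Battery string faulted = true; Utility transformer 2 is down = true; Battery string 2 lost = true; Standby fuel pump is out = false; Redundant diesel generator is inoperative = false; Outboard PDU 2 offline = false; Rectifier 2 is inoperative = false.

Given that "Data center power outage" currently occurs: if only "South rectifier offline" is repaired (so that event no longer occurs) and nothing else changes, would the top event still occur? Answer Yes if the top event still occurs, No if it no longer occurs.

Yes

Counterfactual: set "South rectifier offline" to not occurred.
Bus A fails [AND]: Battery string faulted=occurs, Standby fuel pump is out=not → not all inputs occur → does not occur.
Bus B down [AND]: South rectifier offline=not, Reserve utility transformer degraded=not → not all inputs occur → does not occur.
UPS chain fails [OR]: PDU fails=not, Outboard UPS module malfunctions=not, Redundant diesel generator is inoperative=not, Primary static switch fails=occurs → at least one input occurs → occurs.
Generator path fails [OR]: Breaker is down=occurs, Automatic transfer switch failed=occurs → at least one input occurs → occurs.
Distribution tier down [OR]: Emergency fuel pump 2 faulted=occurs, Rectifier 2 is inoperative=not, Utility transformer 2 is down=occurs → at least one input occurs → occurs.
Utility feed unavailable [AND]: UPS chain fails=occurs, Generator path fails=occurs, Battery string 2 lost=occurs, Distribution tier down=occurs → all inputs occur → occurs.
Data center power outage [OR]: Bus A fails=not, Bus B down=not, Utility feed unavailable=occurs, Outboard PDU 2 offline=not → at least one input occurs → occurs.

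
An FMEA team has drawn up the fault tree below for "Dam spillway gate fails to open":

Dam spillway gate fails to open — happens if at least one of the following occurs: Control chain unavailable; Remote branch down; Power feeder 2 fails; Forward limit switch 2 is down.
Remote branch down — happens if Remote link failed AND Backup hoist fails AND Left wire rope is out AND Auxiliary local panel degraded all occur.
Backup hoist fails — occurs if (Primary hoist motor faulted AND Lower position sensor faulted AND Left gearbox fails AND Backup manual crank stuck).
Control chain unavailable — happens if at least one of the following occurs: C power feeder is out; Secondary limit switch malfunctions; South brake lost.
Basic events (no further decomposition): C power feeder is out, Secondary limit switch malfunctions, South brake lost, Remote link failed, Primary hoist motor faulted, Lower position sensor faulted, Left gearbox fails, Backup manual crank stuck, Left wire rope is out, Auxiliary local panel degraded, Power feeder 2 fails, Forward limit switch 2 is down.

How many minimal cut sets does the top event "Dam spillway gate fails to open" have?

6

Control chain unavailable [OR]: union of children's cut sets → 3 cut set(s).
Backup hoist fails [AND]: one cut set from each child combined → 1 × 1 × 1 × 1 = 1 cut set(s).
Remote branch down [AND]: one cut set from each child combined → 1 × 1 × 1 × 1 = 1 cut set(s).
Dam spillway gate fails to open [OR]: union of children's cut sets → 6 cut set(s).
Minimal cut sets: {C power feeder is out}; {Secondary limit switch malfunctions}; {South brake lost}; {Auxiliary local panel degraded, Backup manual crank stuck, Left gearbox fails, Left wire rope is out, Lower position sensor faulted, Primary hoist motor faulted, Remote link failed}; {Power feeder 2 fails}; {Forward limit switch 2 is down}.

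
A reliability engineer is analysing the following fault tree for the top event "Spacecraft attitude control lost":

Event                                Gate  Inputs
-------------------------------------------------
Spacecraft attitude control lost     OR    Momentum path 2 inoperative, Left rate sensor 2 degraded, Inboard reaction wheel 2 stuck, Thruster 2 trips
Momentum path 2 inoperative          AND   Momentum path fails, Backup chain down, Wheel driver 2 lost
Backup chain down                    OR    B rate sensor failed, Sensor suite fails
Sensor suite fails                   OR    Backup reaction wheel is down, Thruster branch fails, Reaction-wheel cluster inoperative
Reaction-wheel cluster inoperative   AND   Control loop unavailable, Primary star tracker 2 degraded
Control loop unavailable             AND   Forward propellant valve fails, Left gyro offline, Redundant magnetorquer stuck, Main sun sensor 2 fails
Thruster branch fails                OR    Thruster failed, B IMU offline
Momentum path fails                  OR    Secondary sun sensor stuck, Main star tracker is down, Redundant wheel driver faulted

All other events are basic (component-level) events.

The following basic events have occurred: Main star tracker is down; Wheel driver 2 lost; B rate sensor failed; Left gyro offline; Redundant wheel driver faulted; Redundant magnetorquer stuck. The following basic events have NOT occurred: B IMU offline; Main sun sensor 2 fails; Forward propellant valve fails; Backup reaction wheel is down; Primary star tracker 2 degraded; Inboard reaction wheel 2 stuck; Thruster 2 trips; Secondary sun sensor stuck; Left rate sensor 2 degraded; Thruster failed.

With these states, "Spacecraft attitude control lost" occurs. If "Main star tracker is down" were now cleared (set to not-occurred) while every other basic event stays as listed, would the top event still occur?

Counterfactual: set "Main star tracker is down" to not occurred.
Momentum path fails [OR]: Secondary sun sensor stuck=not, Main star tracker is down=not, Redundant wheel driver faulted=occurs → at least one input occurs → occurs.
Thruster branch fails [OR]: Thruster failed=not, B IMU offline=not → no input occurs → does not occur.
Control loop unavailable [AND]: Forward propellant valve fails=not, Left gyro offline=occurs, Redundant magnetorquer stuck=occurs, Main sun sensor 2 fails=not → not all inputs occur → does not occur.
Reaction-wheel cluster inoperative [AND]: Control loop unavailable=not, Primary star tracker 2 degraded=not → not all inputs occur → does not occur.
Sensor suite fails [OR]: Backup reaction wheel is down=not, Thruster branch fails=not, Reaction-wheel cluster inoperative=not → no input occurs → does not occur.
Backup chain down [OR]: B rate sensor failed=occurs, Sensor suite fails=not → at least one input occurs → occurs.
Momentum path 2 inoperative [AND]: Momentum path fails=occurs, Backup chain down=occurs, Wheel driver 2 lost=occurs → all inputs occur → occurs.
Spacecraft attitude control lost [OR]: Momentum path 2 inoperative=occurs, Left rate sensor 2 degraded=not, Inboard reaction wheel 2 stuck=not, Thruster 2 trips=not → at least one input occurs → occurs.

Yes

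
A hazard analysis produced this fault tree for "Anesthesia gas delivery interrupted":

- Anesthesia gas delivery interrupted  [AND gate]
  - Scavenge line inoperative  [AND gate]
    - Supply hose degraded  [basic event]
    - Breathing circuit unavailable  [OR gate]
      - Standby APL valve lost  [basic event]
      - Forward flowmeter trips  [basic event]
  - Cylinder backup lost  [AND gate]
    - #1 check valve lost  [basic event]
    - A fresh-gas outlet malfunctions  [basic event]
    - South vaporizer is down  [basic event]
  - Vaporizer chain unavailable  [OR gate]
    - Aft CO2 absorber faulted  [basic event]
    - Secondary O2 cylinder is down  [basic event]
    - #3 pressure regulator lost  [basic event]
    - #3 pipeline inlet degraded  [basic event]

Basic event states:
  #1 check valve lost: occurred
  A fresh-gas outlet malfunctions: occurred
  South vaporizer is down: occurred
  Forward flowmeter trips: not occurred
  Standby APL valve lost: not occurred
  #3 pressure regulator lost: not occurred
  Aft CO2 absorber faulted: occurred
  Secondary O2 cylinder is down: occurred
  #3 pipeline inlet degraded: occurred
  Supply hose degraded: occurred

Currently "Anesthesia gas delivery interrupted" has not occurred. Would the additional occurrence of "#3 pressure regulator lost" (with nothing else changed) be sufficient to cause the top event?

No

Counterfactual: set "#3 pressure regulator lost" to occurred.
Breathing circuit unavailable [OR]: Standby APL valve lost=not, Forward flowmeter trips=not → no input occurs → does not occur.
Scavenge line inoperative [AND]: Supply hose degraded=occurs, Breathing circuit unavailable=not → not all inputs occur → does not occur.
Cylinder backup lost [AND]: #1 check valve lost=occurs, A fresh-gas outlet malfunctions=occurs, South vaporizer is down=occurs → all inputs occur → occurs.
Vaporizer chain unavailable [OR]: Aft CO2 absorber faulted=occurs, Secondary O2 cylinder is down=occurs, #3 pressure regulator lost=occurs, #3 pipeline inlet degraded=occurs → at least one input occurs → occurs.
Anesthesia gas delivery interrupted [AND]: Scavenge line inoperative=not, Cylinder backup lost=occurs, Vaporizer chain unavailable=occurs → not all inputs occur → does not occur.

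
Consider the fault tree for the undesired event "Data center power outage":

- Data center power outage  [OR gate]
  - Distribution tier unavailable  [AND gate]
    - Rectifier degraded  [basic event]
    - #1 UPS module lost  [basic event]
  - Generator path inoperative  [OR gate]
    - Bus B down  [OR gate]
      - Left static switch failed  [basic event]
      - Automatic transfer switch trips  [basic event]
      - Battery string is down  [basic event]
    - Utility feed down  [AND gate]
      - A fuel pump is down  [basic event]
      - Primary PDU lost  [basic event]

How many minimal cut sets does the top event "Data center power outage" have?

Distribution tier unavailable [AND]: one cut set from each child combined → 1 × 1 = 1 cut set(s).
Bus B down [OR]: union of children's cut sets → 3 cut set(s).
Utility feed down [AND]: one cut set from each child combined → 1 × 1 = 1 cut set(s).
Generator path inoperative [OR]: union of children's cut sets → 4 cut set(s).
Data center power outage [OR]: union of children's cut sets → 5 cut set(s).
Minimal cut sets: {#1 UPS module lost, Rectifier degraded}; {Left static switch failed}; {Automatic transfer switch trips}; {Battery string is down}; {A fuel pump is down, Primary PDU lost}.

5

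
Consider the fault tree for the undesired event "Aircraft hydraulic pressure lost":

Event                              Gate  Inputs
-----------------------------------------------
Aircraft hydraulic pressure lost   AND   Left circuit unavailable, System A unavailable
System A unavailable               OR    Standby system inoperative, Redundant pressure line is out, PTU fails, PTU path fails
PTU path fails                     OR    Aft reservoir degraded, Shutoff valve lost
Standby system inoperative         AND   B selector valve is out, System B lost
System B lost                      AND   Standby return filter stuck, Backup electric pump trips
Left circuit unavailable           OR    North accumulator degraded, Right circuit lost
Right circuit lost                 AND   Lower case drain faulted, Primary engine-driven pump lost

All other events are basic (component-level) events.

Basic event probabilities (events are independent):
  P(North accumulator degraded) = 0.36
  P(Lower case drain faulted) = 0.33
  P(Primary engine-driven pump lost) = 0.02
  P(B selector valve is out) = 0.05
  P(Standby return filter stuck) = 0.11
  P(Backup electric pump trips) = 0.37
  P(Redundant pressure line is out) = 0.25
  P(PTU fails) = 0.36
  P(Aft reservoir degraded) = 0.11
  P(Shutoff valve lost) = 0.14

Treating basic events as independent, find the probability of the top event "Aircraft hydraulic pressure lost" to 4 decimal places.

0.2307

P(Right circuit lost) [AND] = 0.33 × 0.02 = 0.006600
P(Left circuit unavailable) [OR] = 1 − (1−0.36) × (1−0.006600) = 0.364224
P(System B lost) [AND] = 0.11 × 0.37 = 0.040700
P(Standby system inoperative) [AND] = 0.05 × 0.040700 = 0.002035
P(PTU path fails) [OR] = 1 − (1−0.11) × (1−0.14) = 0.234600
P(System A unavailable) [OR] = 1 − (1−0.002035) × (1−0.25) × (1−0.36) × (1−0.234600) = 0.633356
P(Aircraft hydraulic pressure lost) [AND] = 0.364224 × 0.633356 = 0.230683
Rounded to 4 decimal places: P(Aircraft hydraulic pressure lost) ≈ 0.2307.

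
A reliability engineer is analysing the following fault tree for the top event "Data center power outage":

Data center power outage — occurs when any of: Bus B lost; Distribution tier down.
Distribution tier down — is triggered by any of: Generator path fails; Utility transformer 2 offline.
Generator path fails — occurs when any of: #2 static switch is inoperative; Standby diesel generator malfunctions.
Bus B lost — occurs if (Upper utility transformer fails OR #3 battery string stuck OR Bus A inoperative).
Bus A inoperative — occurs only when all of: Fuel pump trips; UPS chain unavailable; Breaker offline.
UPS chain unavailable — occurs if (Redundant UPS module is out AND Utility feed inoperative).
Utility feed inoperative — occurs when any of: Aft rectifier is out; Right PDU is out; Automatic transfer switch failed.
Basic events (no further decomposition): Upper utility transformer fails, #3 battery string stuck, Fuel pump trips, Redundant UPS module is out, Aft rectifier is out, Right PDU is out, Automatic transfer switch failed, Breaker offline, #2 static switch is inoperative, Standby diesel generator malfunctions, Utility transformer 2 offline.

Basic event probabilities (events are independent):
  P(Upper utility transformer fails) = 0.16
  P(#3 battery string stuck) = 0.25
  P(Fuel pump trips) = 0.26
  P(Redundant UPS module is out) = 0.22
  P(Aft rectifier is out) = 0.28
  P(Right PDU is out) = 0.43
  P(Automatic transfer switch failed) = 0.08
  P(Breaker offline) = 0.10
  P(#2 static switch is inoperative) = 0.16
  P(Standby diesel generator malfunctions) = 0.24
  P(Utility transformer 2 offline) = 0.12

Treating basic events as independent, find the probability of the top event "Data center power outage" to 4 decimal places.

0.6473

P(Utility feed inoperative) [OR] = 1 − (1−0.28) × (1−0.43) × (1−0.08) = 0.622432
P(UPS chain unavailable) [AND] = 0.22 × 0.622432 = 0.136935
P(Bus A inoperative) [AND] = 0.26 × 0.136935 × 0.10 = 0.003560
P(Bus B lost) [OR] = 1 − (1−0.16) × (1−0.25) × (1−0.003560) = 0.372243
P(Generator path fails) [OR] = 1 − (1−0.16) × (1−0.24) = 0.361600
P(Distribution tier down) [OR] = 1 − (1−0.361600) × (1−0.12) = 0.438208
P(Data center power outage) [OR] = 1 − (1−0.372243) × (1−0.438208) = 0.647331
Rounded to 4 decimal places: P(Data center power outage) ≈ 0.6473.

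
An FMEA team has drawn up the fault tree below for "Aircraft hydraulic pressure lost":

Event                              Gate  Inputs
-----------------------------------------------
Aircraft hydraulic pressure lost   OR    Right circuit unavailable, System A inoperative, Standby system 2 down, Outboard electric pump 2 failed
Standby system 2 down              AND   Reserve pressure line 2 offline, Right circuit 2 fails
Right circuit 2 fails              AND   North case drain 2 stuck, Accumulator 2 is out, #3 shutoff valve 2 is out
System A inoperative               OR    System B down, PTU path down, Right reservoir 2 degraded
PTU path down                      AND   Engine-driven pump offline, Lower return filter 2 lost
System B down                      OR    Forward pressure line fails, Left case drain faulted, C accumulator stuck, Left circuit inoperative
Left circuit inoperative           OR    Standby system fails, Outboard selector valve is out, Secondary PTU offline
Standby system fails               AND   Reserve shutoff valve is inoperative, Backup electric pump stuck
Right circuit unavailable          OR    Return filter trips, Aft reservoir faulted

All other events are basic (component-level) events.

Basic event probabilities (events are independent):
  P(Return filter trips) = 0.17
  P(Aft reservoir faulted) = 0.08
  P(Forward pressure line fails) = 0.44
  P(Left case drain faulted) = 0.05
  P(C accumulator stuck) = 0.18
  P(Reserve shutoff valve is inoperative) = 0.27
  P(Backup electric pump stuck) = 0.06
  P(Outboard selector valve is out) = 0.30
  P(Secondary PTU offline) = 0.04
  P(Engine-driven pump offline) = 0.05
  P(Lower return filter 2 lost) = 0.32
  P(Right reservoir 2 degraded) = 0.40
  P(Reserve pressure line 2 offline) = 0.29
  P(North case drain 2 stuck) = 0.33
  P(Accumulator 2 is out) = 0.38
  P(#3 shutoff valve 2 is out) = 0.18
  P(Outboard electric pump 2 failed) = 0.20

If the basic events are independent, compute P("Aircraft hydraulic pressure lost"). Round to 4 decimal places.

P(Right circuit unavailable) [OR] = 1 − (1−0.17) × (1−0.08) = 0.236400
P(Standby system fails) [AND] = 0.27 × 0.06 = 0.016200
P(Left circuit inoperative) [OR] = 1 − (1−0.016200) × (1−0.30) × (1−0.04) = 0.338886
P(System B down) [OR] = 1 − (1−0.44) × (1−0.05) × (1−0.18) × (1−0.338886) = 0.711596
P(PTU path down) [AND] = 0.05 × 0.32 = 0.016000
P(System A inoperative) [OR] = 1 − (1−0.711596) × (1−0.016000) × (1−0.40) = 0.829726
P(Right circuit 2 fails) [AND] = 0.33 × 0.38 × 0.18 = 0.022572
P(Standby system 2 down) [AND] = 0.29 × 0.022572 = 0.006546
P(Aircraft hydraulic pressure lost) [OR] = 1 − (1−0.236400) × (1−0.829726) × (1−0.006546) × (1−0.20) = 0.896664
Rounded to 4 decimal places: P(Aircraft hydraulic pressure lost) ≈ 0.8967.

0.8967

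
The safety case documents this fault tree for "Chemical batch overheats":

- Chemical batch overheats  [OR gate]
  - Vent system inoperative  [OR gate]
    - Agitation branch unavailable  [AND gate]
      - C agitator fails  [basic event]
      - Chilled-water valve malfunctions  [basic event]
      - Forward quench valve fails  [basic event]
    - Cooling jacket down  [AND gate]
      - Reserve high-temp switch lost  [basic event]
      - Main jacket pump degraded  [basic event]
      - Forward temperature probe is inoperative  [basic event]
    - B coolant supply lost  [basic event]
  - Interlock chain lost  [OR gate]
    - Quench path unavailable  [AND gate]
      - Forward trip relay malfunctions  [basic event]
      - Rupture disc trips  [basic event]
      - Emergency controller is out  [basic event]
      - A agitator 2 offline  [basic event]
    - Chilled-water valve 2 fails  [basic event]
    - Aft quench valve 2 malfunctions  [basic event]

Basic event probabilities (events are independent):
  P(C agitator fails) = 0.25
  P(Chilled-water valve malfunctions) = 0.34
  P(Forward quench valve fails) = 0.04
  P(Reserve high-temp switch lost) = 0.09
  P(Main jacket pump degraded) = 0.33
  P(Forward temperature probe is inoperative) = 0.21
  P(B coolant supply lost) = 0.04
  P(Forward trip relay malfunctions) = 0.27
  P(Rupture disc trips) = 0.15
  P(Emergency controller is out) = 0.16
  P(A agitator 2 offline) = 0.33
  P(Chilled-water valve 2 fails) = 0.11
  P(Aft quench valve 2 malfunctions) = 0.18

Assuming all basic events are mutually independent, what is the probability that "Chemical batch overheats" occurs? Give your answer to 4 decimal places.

P(Agitation branch unavailable) [AND] = 0.25 × 0.34 × 0.04 = 0.003400
P(Cooling jacket down) [AND] = 0.09 × 0.33 × 0.21 = 0.006237
P(Vent system inoperative) [OR] = 1 − (1−0.003400) × (1−0.006237) × (1−0.04) = 0.049231
P(Quench path unavailable) [AND] = 0.27 × 0.15 × 0.16 × 0.33 = 0.002138
P(Interlock chain lost) [OR] = 1 − (1−0.002138) × (1−0.11) × (1−0.18) = 0.271760
P(Chemical batch overheats) [OR] = 1 − (1−0.049231) × (1−0.271760) = 0.307612
Rounded to 4 decimal places: P(Chemical batch overheats) ≈ 0.3076.

0.3076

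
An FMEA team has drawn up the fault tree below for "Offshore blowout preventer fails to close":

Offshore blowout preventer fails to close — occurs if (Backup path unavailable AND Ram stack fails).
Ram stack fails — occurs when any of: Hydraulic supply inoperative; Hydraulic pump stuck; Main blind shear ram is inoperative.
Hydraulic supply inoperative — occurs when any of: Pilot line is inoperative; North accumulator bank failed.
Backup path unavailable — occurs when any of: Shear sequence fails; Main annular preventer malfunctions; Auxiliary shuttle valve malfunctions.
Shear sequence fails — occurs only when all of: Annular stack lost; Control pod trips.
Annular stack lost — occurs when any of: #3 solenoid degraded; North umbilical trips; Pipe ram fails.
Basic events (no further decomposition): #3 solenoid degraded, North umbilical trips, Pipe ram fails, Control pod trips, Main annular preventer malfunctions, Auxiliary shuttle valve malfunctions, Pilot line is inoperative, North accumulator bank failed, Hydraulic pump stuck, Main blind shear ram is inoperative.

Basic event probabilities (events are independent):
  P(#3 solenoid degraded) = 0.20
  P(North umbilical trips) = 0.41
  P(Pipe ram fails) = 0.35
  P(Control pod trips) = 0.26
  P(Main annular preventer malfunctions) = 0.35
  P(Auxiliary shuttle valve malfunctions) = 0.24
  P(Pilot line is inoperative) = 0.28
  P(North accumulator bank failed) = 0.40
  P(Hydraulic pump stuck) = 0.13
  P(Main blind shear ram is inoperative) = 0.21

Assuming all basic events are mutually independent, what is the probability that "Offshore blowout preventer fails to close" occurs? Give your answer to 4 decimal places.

0.4184

P(Annular stack lost) [OR] = 1 − (1−0.20) × (1−0.41) × (1−0.35) = 0.693200
P(Shear sequence fails) [AND] = 0.693200 × 0.26 = 0.180232
P(Backup path unavailable) [OR] = 1 − (1−0.180232) × (1−0.35) × (1−0.24) = 0.595035
P(Hydraulic supply inoperative) [OR] = 1 − (1−0.28) × (1−0.40) = 0.568000
P(Ram stack fails) [OR] = 1 − (1−0.568000) × (1−0.13) × (1−0.21) = 0.703086
P(Offshore blowout preventer fails to close) [AND] = 0.595035 × 0.703086 = 0.418361
Rounded to 4 decimal places: P(Offshore blowout preventer fails to close) ≈ 0.4184.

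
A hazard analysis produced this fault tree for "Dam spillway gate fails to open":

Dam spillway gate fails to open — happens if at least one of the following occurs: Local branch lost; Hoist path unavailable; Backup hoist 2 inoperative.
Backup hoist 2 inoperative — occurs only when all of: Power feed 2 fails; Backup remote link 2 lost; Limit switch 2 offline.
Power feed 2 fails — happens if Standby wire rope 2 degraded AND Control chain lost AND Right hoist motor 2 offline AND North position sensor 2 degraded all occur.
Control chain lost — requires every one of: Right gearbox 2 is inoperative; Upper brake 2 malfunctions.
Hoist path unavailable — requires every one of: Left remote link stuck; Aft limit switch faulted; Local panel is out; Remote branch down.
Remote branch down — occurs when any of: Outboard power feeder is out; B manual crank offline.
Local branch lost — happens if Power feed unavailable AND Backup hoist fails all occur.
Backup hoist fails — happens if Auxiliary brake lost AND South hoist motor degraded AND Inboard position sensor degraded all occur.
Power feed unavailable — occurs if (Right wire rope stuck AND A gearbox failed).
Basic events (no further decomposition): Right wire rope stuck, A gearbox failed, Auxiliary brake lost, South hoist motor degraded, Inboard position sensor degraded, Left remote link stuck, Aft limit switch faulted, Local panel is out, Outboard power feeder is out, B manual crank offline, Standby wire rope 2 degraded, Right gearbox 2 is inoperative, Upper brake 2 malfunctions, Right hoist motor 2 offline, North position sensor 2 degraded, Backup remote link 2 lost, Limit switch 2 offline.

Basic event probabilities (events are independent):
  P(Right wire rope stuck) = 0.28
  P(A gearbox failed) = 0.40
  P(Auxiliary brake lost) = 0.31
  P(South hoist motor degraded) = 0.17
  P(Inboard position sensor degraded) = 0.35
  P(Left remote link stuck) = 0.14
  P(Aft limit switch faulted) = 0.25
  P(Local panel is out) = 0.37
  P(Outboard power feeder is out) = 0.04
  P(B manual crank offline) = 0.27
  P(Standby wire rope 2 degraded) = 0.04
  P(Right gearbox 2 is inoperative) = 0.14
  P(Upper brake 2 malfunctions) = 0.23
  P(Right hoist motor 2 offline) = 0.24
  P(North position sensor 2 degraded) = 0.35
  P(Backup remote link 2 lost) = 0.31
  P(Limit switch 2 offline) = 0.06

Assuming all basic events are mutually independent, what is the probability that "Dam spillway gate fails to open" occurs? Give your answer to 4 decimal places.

0.0059

P(Power feed unavailable) [AND] = 0.28 × 0.40 = 0.112000
P(Backup hoist fails) [AND] = 0.31 × 0.17 × 0.35 = 0.018445
P(Local branch lost) [AND] = 0.112000 × 0.018445 = 0.002066
P(Remote branch down) [OR] = 1 − (1−0.04) × (1−0.27) = 0.299200
P(Hoist path unavailable) [AND] = 0.14 × 0.25 × 0.37 × 0.299200 = 0.003875
P(Control chain lost) [AND] = 0.14 × 0.23 = 0.032200
P(Power feed 2 fails) [AND] = 0.04 × 0.032200 × 0.24 × 0.35 = 0.000108
P(Backup hoist 2 inoperative) [AND] = 0.000108 × 0.31 × 0.06 = 0.000002
P(Dam spillway gate fails to open) [OR] = 1 − (1−0.002066) × (1−0.003875) × (1−0.000002) = 0.005935
Rounded to 4 decimal places: P(Dam spillway gate fails to open) ≈ 0.0059.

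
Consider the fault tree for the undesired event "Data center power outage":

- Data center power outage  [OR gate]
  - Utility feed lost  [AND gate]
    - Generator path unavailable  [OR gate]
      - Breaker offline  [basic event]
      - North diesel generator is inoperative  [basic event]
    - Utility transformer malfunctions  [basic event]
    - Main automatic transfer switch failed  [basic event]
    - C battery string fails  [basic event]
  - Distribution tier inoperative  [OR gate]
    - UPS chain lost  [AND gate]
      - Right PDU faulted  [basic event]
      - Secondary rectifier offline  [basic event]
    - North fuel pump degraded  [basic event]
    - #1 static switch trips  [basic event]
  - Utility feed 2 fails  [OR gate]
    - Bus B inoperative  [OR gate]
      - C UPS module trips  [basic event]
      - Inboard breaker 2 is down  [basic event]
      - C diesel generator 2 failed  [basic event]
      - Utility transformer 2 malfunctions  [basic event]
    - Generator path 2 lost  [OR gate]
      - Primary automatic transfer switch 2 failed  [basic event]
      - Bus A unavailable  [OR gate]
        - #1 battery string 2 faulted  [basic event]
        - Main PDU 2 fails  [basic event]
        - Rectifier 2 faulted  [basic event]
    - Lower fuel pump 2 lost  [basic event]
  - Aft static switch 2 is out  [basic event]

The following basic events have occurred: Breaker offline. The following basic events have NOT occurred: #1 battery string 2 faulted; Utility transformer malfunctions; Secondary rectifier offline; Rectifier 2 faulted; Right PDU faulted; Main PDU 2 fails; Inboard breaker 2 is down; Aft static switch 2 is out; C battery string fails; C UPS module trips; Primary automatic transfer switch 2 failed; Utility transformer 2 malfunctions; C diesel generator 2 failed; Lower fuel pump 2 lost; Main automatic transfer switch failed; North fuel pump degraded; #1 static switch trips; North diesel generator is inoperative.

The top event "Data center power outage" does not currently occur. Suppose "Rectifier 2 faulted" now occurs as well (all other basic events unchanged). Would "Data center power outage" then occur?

Counterfactual: set "Rectifier 2 faulted" to occurred.
Generator path unavailable [OR]: Breaker offline=occurs, North diesel generator is inoperative=not → at least one input occurs → occurs.
Utility feed lost [AND]: Generator path unavailable=occurs, Utility transformer malfunctions=not, Main automatic transfer switch failed=not, C battery string fails=not → not all inputs occur → does not occur.
UPS chain lost [AND]: Right PDU faulted=not, Secondary rectifier offline=not → not all inputs occur → does not occur.
Distribution tier inoperative [OR]: UPS chain lost=not, North fuel pump degraded=not, #1 static switch trips=not → no input occurs → does not occur.
Bus B inoperative [OR]: C UPS module trips=not, Inboard breaker 2 is down=not, C diesel generator 2 failed=not, Utility transformer 2 malfunctions=not → no input occurs → does not occur.
Bus A unavailable [OR]: #1 battery string 2 faulted=not, Main PDU 2 fails=not, Rectifier 2 faulted=occurs → at least one input occurs → occurs.
Generator path 2 lost [OR]: Primary automatic transfer switch 2 failed=not, Bus A unavailable=occurs → at least one input occurs → occurs.
Utility feed 2 fails [OR]: Bus B inoperative=not, Generator path 2 lost=occurs, Lower fuel pump 2 lost=not → at least one input occurs → occurs.
Data center power outage [OR]: Utility feed lost=not, Distribution tier inoperative=not, Utility feed 2 fails=occurs, Aft static switch 2 is out=not → at least one input occurs → occurs.

Yes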